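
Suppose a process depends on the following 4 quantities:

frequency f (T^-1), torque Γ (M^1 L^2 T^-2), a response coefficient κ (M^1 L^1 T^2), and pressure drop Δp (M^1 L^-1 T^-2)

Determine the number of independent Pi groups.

1

There are 4 variables and 3 base dimensions (M, L, T).
The dimension matrix has rank 3.
Independent dimensionless groups: 4 − 3 = 1.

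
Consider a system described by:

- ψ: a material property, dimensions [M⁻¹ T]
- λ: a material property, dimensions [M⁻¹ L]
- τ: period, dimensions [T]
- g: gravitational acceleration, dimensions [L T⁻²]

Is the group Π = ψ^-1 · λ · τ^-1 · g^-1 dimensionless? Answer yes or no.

yes

Sum the exponent of each base dimension across the product:
  M: −[ψ]_M + [λ]_M − [τ]_M − [g]_M = −(-1) + (-1) − (0) − (0) = 0
  L: −[ψ]_L + [λ]_L − [τ]_L − [g]_L = −(0) + (1) − (0) − (1) = 0
  T: −[ψ]_T + [λ]_T − [τ]_T − [g]_T = −(1) + (0) − (1) − (-2) = 0
All base exponents vanish — dimensionless.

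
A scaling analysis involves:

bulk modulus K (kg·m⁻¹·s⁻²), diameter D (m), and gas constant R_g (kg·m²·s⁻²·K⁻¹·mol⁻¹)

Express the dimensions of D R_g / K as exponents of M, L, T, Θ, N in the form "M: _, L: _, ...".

Collect each base-dimension exponent across the product:
  M: −(1) + (0) + (1) = 0
  L: −(-1) + (1) + (2) = 4
  T: −(-2) + (0) + (-2) = 0
  Θ: −(0) + (0) + (-1) = -1
  N: −(0) + (0) + (-1) = -1
So the dimensions are [L⁴ Θ⁻¹ N⁻¹].

M: 0, L: 4, T: 0, Θ: -1, N: -1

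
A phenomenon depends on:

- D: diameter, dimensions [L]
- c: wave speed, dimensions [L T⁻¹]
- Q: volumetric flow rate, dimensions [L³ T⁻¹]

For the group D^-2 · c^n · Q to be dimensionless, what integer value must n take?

Balance the L exponent: (1)·n from c, plus −2·(1) + (3) = 1 from the rest, must sum to zero.
n + 1 = 0, so n = -1.

-1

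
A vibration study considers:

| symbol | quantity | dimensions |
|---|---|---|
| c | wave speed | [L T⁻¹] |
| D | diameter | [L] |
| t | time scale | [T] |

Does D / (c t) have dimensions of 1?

yes

Sum the exponent of each base dimension across the product:
  L: −[c]_L + [D]_L − [t]_L = −(1) + (1) − (0) = 0
  T: −[c]_T + [D]_T − [t]_T = −(-1) + (0) − (1) = 0
All base exponents vanish — dimensionless.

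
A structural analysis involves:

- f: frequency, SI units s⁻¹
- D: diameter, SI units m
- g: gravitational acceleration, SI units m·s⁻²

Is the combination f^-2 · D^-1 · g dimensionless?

Sum the exponent of each base dimension across the product:
  M: −2·[f]_M − [D]_M + [g]_M = −2·(0) − (0) + (0) = 0
  L: −2·[f]_L − [D]_L + [g]_L = −2·(0) − (1) + (1) = 0
  T: −2·[f]_T − [D]_T + [g]_T = −2·(-1) − (0) + (-2) = 0
All base exponents vanish — dimensionless.

yes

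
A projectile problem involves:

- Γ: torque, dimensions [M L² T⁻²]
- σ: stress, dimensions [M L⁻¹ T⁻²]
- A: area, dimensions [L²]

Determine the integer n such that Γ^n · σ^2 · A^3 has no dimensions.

-2

Balance the M exponent: (1)·n from Γ, plus 2·(1) + 3·(0) = 2 from the rest, must sum to zero.
n + 2 = 0, so n = -2.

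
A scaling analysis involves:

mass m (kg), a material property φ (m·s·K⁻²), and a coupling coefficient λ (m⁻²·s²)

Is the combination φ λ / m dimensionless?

Sum the exponent of each base dimension across the product:
  M: −[m]_M + [φ]_M + [λ]_M = −(1) + (0) + (0) = -1
  L: −[m]_L + [φ]_L + [λ]_L = −(0) + (1) + (-2) = -1
  T: −[m]_T + [φ]_T + [λ]_T = −(0) + (1) + (2) = 3
  Θ: −[m]_Θ + [φ]_Θ + [λ]_Θ = −(0) + (-2) + (0) = -2
Net dimensions [M⁻¹ L⁻¹ T³ Θ⁻²] ≠ [1] — not dimensionless.

no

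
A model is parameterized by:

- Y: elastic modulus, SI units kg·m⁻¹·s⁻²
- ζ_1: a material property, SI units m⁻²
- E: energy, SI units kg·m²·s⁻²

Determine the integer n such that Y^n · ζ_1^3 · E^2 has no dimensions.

Balance the M exponent: (1)·n from Y, plus 3·(0) + 2·(1) = 2 from the rest, must sum to zero.
n + 2 = 0, so n = -2.

-2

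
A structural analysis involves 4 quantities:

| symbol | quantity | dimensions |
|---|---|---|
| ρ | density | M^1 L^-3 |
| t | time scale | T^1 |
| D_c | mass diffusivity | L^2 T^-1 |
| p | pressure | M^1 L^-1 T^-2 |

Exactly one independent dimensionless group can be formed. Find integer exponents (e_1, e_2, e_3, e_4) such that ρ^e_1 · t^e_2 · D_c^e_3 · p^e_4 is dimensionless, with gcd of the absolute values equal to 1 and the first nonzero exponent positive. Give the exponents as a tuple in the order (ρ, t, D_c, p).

M: e_1·(1) + e_2·(0) + e_3·(0) + e_4·(1) = 0
L: e_1·(-3) + e_2·(0) + e_3·(2) + e_4·(-1) = 0
T: e_1·(0) + e_2·(1) + e_3·(-1) + e_4·(-2) = 0
Solving this homogeneous linear system for the smallest-integer solution (first nonzero entry positive) gives (1, -1, 1, -1).

(1, -1, 1, -1)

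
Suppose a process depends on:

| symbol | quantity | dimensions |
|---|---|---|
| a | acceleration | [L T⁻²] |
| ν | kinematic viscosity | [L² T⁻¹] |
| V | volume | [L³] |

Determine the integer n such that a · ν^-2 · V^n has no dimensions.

Balance the L exponent: (3)·n from V, plus (1) − 2·(2) = -3 from the rest, must sum to zero.
3n − 3 = 0, so n = 1.

1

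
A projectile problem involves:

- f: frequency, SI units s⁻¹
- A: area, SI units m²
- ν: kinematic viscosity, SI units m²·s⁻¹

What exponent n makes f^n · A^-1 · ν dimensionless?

-1

Balance the T exponent: (-1)·n from f, plus −(0) + (-1) = -1 from the rest, must sum to zero.
−n − 1 = 0, so n = -1.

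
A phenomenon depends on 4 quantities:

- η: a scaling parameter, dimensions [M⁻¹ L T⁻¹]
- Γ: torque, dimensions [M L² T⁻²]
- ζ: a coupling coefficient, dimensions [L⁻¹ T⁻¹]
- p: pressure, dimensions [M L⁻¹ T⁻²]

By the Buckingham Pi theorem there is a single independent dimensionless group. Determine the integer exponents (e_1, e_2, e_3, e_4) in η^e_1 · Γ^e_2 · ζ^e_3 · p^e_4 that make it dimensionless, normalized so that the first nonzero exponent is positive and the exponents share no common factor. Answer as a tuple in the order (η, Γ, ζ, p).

(1, -1, -3, 2)

M: e_1·(-1) + e_2·(1) + e_3·(0) + e_4·(1) = 0
L: e_1·(1) + e_2·(2) + e_3·(-1) + e_4·(-1) = 0
T: e_1·(-1) + e_2·(-2) + e_3·(-1) + e_4·(-2) = 0
Solving this homogeneous linear system for the smallest-integer solution (first nonzero entry positive) gives (1, -1, -3, 2).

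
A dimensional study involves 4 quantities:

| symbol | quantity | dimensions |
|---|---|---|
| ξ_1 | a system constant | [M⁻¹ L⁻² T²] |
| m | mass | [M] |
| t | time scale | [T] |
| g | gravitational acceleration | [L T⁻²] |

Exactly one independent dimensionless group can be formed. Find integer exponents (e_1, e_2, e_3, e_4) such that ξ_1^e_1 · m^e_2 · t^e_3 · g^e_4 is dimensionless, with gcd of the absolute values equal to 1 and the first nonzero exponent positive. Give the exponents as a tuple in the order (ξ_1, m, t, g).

M: e_1·(-1) + e_2·(1) + e_3·(0) + e_4·(0) = 0
L: e_1·(-2) + e_2·(0) + e_3·(0) + e_4·(1) = 0
T: e_1·(2) + e_2·(0) + e_3·(1) + e_4·(-2) = 0
Solving this homogeneous linear system for the smallest-integer solution (first nonzero entry positive) gives (1, 1, 2, 2).

(1, 1, 2, 2)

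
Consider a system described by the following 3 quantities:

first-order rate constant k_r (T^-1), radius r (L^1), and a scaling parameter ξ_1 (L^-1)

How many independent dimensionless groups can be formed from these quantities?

There are 3 variables and 2 base dimensions (L, T).
The dimension matrix has rank 2.
Independent dimensionless groups: 3 − 2 = 1.

1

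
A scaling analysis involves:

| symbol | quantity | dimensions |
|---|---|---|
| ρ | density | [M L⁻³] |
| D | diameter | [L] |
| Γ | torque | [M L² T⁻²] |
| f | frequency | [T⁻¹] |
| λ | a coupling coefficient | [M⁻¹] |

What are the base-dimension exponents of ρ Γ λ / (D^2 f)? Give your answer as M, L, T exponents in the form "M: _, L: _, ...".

M: 1, L: -3, T: -1

Collect each base-dimension exponent across the product:
  M: (1) − 2·(0) + (1) − (0) + (-1) = 1
  L: (-3) − 2·(1) + (2) − (0) + (0) = -3
  T: (0) − 2·(0) + (-2) − (-1) + (0) = -1
So the dimensions are [M L⁻³ T⁻¹].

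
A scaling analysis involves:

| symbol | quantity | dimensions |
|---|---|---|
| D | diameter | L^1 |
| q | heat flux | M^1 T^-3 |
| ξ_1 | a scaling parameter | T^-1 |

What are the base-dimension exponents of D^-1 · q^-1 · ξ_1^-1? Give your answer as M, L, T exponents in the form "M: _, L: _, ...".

M: -1, L: -1, T: 4

Collect each base-dimension exponent across the product:
  M: −(0) − (1) − (0) = -1
  L: −(1) − (0) − (0) = -1
  T: −(0) − (-3) − (-1) = 4
So the dimensions are [M⁻¹ L⁻¹ T⁴].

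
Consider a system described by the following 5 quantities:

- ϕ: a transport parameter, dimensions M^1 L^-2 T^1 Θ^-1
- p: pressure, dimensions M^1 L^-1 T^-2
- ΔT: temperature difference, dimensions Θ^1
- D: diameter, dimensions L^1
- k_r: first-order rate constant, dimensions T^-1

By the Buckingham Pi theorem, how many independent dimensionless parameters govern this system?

1

There are 5 variables and 4 base dimensions (M, L, T, Θ).
The dimension matrix has rank 4.
Independent dimensionless groups: 5 − 4 = 1.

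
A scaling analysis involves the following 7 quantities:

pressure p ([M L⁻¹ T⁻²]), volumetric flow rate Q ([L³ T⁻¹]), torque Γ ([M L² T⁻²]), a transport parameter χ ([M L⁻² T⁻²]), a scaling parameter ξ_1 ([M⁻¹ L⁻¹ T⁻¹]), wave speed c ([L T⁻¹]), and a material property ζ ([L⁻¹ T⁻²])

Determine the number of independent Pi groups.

4

There are 7 variables and 3 base dimensions (M, L, T).
The dimension matrix has rank 3.
Independent dimensionless groups: 7 − 3 = 4.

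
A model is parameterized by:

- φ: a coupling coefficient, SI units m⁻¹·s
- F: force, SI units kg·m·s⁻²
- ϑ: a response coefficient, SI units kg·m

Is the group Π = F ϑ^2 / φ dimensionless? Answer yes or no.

Sum the exponent of each base dimension across the product:
  M: −[φ]_M + [F]_M + 2·[ϑ]_M = −(0) + (1) + 2·(1) = 3
  L: −[φ]_L + [F]_L + 2·[ϑ]_L = −(-1) + (1) + 2·(1) = 4
  T: −[φ]_T + [F]_T + 2·[ϑ]_T = −(1) + (-2) + 2·(0) = -3
Net dimensions [M³ L⁴ T⁻³] ≠ [1] — not dimensionless.

no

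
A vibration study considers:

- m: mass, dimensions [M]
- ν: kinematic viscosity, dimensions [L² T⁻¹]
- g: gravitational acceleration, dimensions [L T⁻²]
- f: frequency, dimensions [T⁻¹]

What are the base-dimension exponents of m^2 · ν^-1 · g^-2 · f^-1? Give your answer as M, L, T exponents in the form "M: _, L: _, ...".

M: 2, L: -4, T: 6

Collect each base-dimension exponent across the product:
  M: 2·(1) − (0) − 2·(0) − (0) = 2
  L: 2·(0) − (2) − 2·(1) − (0) = -4
  T: 2·(0) − (-1) − 2·(-2) − (-1) = 6
So the dimensions are [M² L⁻⁴ T⁶].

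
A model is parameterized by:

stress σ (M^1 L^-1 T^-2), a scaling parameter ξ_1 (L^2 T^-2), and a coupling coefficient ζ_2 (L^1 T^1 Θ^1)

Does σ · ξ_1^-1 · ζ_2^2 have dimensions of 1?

no

Sum the exponent of each base dimension across the product:
  M: [σ]_M − [ξ_1]_M + 2·[ζ_2]_M = (1) − (0) + 2·(0) = 1
  L: [σ]_L − [ξ_1]_L + 2·[ζ_2]_L = (-1) − (2) + 2·(1) = -1
  T: [σ]_T − [ξ_1]_T + 2·[ζ_2]_T = (-2) − (-2) + 2·(1) = 2
  Θ: [σ]_Θ − [ξ_1]_Θ + 2·[ζ_2]_Θ = (0) − (0) + 2·(1) = 2
Net dimensions [M L⁻¹ T² Θ²] ≠ [1] — not dimensionless.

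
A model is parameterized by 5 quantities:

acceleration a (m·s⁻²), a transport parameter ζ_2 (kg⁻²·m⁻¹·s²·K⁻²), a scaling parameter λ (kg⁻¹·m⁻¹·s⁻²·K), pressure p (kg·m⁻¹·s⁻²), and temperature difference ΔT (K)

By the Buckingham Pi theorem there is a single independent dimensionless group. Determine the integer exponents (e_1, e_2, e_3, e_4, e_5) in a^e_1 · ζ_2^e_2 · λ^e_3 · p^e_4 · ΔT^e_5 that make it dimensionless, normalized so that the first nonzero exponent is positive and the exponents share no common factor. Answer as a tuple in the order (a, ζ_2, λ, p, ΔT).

M: e_1·(0) + e_2·(-2) + e_3·(-1) + e_4·(1) + e_5·(0) = 0
L: e_1·(1) + e_2·(-1) + e_3·(-1) + e_4·(-1) + e_5·(0) = 0
T: e_1·(-2) + e_2·(2) + e_3·(-2) + e_4·(-2) + e_5·(0) = 0
Θ: e_1·(0) + e_2·(-2) + e_3·(1) + e_4·(0) + e_5·(1) = 0
Solving this homogeneous linear system for the smallest-integer solution (first nonzero entry positive) gives (1, 1, -1, 1, 3).

(1, 1, -1, 1, 3)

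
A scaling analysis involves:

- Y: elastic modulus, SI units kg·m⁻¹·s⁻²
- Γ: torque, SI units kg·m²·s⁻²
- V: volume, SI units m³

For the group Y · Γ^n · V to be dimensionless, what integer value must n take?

-1

Balance the M exponent: (1)·n from Γ, plus (1) + (0) = 1 from the rest, must sum to zero.
n + 1 = 0, so n = -1.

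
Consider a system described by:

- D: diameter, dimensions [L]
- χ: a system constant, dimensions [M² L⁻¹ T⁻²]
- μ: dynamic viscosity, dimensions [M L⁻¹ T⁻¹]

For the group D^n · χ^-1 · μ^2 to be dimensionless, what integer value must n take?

Balance the L exponent: (1)·n from D, plus −(-1) + 2·(-1) = -1 from the rest, must sum to zero.
n − 1 = 0, so n = 1.

1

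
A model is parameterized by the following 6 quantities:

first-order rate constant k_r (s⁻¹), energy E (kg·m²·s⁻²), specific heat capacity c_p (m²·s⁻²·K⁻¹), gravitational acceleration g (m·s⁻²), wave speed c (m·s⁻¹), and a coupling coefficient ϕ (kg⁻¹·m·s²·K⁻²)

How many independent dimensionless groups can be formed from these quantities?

2

There are 6 variables and 4 base dimensions (M, L, T, Θ).
The dimension matrix has rank 4.
Independent dimensionless groups: 6 − 4 = 2.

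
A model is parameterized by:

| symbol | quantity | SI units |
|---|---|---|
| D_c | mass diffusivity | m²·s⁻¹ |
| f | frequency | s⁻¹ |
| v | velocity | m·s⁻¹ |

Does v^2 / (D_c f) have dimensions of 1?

Sum the exponent of each base dimension across the product:
  M: −[D_c]_M − [f]_M + 2·[v]_M = −(0) − (0) + 2·(0) = 0
  L: −[D_c]_L − [f]_L + 2·[v]_L = −(2) − (0) + 2·(1) = 0
  T: −[D_c]_T − [f]_T + 2·[v]_T = −(-1) − (-1) + 2·(-1) = 0
  Θ: −[D_c]_Θ − [f]_Θ + 2·[v]_Θ = −(0) − (0) + 2·(0) = 0
All base exponents vanish — dimensionless.

yes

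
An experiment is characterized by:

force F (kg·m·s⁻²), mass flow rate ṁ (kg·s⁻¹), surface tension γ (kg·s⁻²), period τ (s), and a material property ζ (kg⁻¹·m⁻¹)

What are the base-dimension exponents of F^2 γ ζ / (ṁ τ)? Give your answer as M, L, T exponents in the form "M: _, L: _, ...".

M: 1, L: 1, T: -6

Collect each base-dimension exponent across the product:
  M: 2·(1) − (1) + (1) − (0) + (-1) = 1
  L: 2·(1) − (0) + (0) − (0) + (-1) = 1
  T: 2·(-2) − (-1) + (-2) − (1) + (0) = -6
So the dimensions are [M L T⁻⁶].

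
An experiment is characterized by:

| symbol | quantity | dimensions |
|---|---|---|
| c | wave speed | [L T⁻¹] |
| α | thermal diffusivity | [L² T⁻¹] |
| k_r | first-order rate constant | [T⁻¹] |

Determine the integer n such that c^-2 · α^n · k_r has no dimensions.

Balance the L exponent: (2)·n from α, plus −2·(1) + (0) = -2 from the rest, must sum to zero.
2n − 2 = 0, so n = 1.

1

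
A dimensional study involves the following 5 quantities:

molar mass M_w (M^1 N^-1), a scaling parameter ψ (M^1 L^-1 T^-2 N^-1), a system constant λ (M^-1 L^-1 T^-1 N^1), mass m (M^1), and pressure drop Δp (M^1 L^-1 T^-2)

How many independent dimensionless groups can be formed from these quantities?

1

There are 5 variables and 4 base dimensions (M, L, T, N).
The dimension matrix has rank 4.
Independent dimensionless groups: 5 − 4 = 1.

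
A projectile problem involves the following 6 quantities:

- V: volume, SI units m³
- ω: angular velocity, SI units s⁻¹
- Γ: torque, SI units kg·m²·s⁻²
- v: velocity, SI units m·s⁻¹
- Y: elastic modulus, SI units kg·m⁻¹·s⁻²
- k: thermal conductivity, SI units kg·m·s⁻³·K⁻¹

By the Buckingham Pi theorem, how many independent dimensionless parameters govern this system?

There are 6 variables and 4 base dimensions (M, L, T, Θ).
The dimension matrix has rank 4.
Independent dimensionless groups: 6 − 4 = 2.

2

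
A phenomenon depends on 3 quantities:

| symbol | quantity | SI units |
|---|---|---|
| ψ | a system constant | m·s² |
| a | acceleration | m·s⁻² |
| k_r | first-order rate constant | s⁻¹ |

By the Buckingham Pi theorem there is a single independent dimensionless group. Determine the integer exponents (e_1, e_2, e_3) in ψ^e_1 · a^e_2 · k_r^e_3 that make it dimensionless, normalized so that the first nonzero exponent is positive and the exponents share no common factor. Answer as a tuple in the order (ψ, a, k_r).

L: e_1·(1) + e_2·(1) + e_3·(0) = 0
T: e_1·(2) + e_2·(-2) + e_3·(-1) = 0
Solving this homogeneous linear system for the smallest-integer solution (first nonzero entry positive) gives (1, -1, 4).

(1, -1, 4)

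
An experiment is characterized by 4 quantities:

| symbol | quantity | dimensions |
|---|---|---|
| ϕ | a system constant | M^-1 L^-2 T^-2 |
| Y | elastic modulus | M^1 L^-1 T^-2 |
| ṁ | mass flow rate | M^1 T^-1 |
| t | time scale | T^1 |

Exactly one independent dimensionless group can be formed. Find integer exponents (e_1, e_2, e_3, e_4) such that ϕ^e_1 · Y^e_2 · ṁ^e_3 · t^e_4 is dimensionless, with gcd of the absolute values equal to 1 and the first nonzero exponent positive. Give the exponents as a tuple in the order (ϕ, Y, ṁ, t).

(1, -2, 3, 1)

M: e_1·(-1) + e_2·(1) + e_3·(1) + e_4·(0) = 0
L: e_1·(-2) + e_2·(-1) + e_3·(0) + e_4·(0) = 0
T: e_1·(-2) + e_2·(-2) + e_3·(-1) + e_4·(1) = 0
Solving this homogeneous linear system for the smallest-integer solution (first nonzero entry positive) gives (1, -2, 3, 1).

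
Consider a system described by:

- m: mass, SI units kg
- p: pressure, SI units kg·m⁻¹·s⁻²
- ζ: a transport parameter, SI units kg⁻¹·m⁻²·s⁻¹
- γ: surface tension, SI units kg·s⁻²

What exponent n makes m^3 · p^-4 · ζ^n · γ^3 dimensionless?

Balance the M exponent: (-1)·n from ζ, plus 3·(1) − 4·(1) + 3·(1) = 2 from the rest, must sum to zero.
−n + 2 = 0, so n = 2.

2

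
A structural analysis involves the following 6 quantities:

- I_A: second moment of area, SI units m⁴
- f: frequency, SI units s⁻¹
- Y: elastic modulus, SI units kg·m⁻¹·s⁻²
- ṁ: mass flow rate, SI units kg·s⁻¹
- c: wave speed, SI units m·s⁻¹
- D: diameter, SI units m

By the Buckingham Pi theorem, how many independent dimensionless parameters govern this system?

3

There are 6 variables and 3 base dimensions (M, L, T).
The dimension matrix has rank 3.
Independent dimensionless groups: 6 − 3 = 3.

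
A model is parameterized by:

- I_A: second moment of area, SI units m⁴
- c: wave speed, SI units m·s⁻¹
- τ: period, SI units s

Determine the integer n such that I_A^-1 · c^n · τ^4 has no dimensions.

Balance the L exponent: (1)·n from c, plus −(4) + 4·(0) = -4 from the rest, must sum to zero.
n − 4 = 0, so n = 4.

4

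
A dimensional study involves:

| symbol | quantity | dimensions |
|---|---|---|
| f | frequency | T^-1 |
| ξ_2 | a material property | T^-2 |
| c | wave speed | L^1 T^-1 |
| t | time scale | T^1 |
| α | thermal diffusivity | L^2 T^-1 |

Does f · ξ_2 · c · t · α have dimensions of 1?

no

Sum the exponent of each base dimension across the product:
  L: [f]_L + [ξ_2]_L + [c]_L + [t]_L + [α]_L = (0) + (0) + (1) + (0) + (2) = 3
  T: [f]_T + [ξ_2]_T + [c]_T + [t]_T + [α]_T = (-1) + (-2) + (-1) + (1) + (-1) = -4
Net dimensions [L³ T⁻⁴] ≠ [1] — not dimensionless.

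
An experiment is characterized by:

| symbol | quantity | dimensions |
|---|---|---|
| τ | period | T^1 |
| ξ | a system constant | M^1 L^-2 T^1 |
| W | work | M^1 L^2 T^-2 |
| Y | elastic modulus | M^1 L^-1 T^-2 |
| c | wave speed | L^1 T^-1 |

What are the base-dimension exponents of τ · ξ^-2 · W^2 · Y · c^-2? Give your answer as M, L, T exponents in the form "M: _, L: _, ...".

Collect each base-dimension exponent across the product:
  M: (0) − 2·(1) + 2·(1) + (1) − 2·(0) = 1
  L: (0) − 2·(-2) + 2·(2) + (-1) − 2·(1) = 5
  T: (1) − 2·(1) + 2·(-2) + (-2) − 2·(-1) = -5
So the dimensions are [M L⁵ T⁻⁵].

M: 1, L: 5, T: -5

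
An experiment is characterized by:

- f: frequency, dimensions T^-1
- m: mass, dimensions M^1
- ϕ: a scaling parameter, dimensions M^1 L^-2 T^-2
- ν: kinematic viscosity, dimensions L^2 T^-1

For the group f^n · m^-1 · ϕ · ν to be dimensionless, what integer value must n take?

-3

Balance the T exponent: (-1)·n from f, plus −(0) + (-2) + (-1) = -3 from the rest, must sum to zero.
−n − 3 = 0, so n = -3.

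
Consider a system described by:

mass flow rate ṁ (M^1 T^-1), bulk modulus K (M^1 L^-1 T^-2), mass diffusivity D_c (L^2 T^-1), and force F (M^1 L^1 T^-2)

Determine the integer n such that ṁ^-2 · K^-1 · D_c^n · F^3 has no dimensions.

Balance the L exponent: (2)·n from D_c, plus −2·(0) − (-1) + 3·(1) = 4 from the rest, must sum to zero.
2n + 4 = 0, so n = -2.

-2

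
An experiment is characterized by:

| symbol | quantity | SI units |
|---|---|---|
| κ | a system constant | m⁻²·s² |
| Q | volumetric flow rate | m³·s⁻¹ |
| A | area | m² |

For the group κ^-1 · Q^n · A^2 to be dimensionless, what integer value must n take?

Balance the L exponent: (3)·n from Q, plus −(-2) + 2·(2) = 6 from the rest, must sum to zero.
3n + 6 = 0, so n = -2.

-2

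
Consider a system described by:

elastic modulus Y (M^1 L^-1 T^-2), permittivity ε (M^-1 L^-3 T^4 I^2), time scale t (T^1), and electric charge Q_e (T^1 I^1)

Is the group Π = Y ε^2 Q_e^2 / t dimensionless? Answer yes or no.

Sum the exponent of each base dimension across the product:
  M: [Y]_M + 2·[ε]_M − [t]_M + 2·[Q_e]_M = (1) + 2·(-1) − (0) + 2·(0) = -1
  L: [Y]_L + 2·[ε]_L − [t]_L + 2·[Q_e]_L = (-1) + 2·(-3) − (0) + 2·(0) = -7
  T: [Y]_T + 2·[ε]_T − [t]_T + 2·[Q_e]_T = (-2) + 2·(4) − (1) + 2·(1) = 7
  I: [Y]_I + 2·[ε]_I − [t]_I + 2·[Q_e]_I = (0) + 2·(2) − (0) + 2·(1) = 6
Net dimensions [M⁻¹ L⁻⁷ T⁷ I⁶] ≠ [1] — not dimensionless.

no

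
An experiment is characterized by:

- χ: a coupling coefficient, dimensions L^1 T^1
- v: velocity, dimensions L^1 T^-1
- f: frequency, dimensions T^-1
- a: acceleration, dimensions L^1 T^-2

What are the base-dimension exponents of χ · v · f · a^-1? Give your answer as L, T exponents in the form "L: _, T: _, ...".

L: 1, T: 1

Collect each base-dimension exponent across the product:
  L: (1) + (1) + (0) − (1) = 1
  T: (1) + (-1) + (-1) − (-2) = 1
So the dimensions are [L T].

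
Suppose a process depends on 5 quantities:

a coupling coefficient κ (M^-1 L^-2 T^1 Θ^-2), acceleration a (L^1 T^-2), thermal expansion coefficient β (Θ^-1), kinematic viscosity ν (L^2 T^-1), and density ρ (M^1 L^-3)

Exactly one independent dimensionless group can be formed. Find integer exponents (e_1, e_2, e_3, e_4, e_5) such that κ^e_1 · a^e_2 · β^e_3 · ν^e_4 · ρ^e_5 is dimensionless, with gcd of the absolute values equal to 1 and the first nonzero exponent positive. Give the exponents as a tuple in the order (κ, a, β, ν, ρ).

(1, -1, -2, 3, 1)

M: e_1·(-1) + e_2·(0) + e_3·(0) + e_4·(0) + e_5·(1) = 0
L: e_1·(-2) + e_2·(1) + e_3·(0) + e_4·(2) + e_5·(-3) = 0
T: e_1·(1) + e_2·(-2) + e_3·(0) + e_4·(-1) + e_5·(0) = 0
Θ: e_1·(-2) + e_2·(0) + e_3·(-1) + e_4·(0) + e_5·(0) = 0
Solving this homogeneous linear system for the smallest-integer solution (first nonzero entry positive) gives (1, -1, -2, 3, 1).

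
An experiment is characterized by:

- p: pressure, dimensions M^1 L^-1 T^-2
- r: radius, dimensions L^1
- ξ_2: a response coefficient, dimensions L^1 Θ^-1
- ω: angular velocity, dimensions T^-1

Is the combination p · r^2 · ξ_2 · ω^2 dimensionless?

no

Sum the exponent of each base dimension across the product:
  M: [p]_M + 2·[r]_M + [ξ_2]_M + 2·[ω]_M = (1) + 2·(0) + (0) + 2·(0) = 1
  L: [p]_L + 2·[r]_L + [ξ_2]_L + 2·[ω]_L = (-1) + 2·(1) + (1) + 2·(0) = 2
  T: [p]_T + 2·[r]_T + [ξ_2]_T + 2·[ω]_T = (-2) + 2·(0) + (0) + 2·(-1) = -4
  Θ: [p]_Θ + 2·[r]_Θ + [ξ_2]_Θ + 2·[ω]_Θ = (0) + 2·(0) + (-1) + 2·(0) = -1
Net dimensions [M L² T⁻⁴ Θ⁻¹] ≠ [1] — not dimensionless.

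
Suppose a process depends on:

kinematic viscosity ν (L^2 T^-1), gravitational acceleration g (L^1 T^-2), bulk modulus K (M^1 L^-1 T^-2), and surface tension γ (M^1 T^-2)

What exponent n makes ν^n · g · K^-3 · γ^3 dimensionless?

Balance the L exponent: (2)·n from ν, plus (1) − 3·(-1) + 3·(0) = 4 from the rest, must sum to zero.
2n + 4 = 0, so n = -2.

-2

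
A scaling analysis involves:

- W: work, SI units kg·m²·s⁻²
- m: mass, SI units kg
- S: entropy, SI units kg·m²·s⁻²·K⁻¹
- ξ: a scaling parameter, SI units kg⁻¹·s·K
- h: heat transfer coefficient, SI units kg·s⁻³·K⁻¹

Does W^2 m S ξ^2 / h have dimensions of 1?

no

Sum the exponent of each base dimension across the product:
  M: 2·[W]_M + [m]_M + [S]_M + 2·[ξ]_M − [h]_M = 2·(1) + (1) + (1) + 2·(-1) − (1) = 1
  L: 2·[W]_L + [m]_L + [S]_L + 2·[ξ]_L − [h]_L = 2·(2) + (0) + (2) + 2·(0) − (0) = 6
  T: 2·[W]_T + [m]_T + [S]_T + 2·[ξ]_T − [h]_T = 2·(-2) + (0) + (-2) + 2·(1) − (-3) = -1
  Θ: 2·[W]_Θ + [m]_Θ + [S]_Θ + 2·[ξ]_Θ − [h]_Θ = 2·(0) + (0) + (-1) + 2·(1) − (-1) = 2
Net dimensions [M L⁶ T⁻¹ Θ²] ≠ [1] — not dimensionless.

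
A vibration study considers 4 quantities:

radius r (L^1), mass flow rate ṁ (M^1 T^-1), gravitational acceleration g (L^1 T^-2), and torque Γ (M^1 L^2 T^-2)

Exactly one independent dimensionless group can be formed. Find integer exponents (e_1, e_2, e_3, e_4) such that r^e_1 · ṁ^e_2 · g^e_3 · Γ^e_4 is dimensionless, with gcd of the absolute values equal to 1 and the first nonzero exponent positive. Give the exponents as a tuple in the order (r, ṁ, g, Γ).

M: e_1·(0) + e_2·(1) + e_3·(0) + e_4·(1) = 0
L: e_1·(1) + e_2·(0) + e_3·(1) + e_4·(2) = 0
T: e_1·(0) + e_2·(-1) + e_3·(-2) + e_4·(-2) = 0
Solving this homogeneous linear system for the smallest-integer solution (first nonzero entry positive) gives (3, 2, 1, -2).

(3, 2, 1, -2)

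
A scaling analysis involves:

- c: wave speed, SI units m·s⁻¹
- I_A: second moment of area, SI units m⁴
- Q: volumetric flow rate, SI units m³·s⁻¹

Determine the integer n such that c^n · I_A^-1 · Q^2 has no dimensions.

Balance the L exponent: (1)·n from c, plus −(4) + 2·(3) = 2 from the rest, must sum to zero.
n + 2 = 0, so n = -2.

-2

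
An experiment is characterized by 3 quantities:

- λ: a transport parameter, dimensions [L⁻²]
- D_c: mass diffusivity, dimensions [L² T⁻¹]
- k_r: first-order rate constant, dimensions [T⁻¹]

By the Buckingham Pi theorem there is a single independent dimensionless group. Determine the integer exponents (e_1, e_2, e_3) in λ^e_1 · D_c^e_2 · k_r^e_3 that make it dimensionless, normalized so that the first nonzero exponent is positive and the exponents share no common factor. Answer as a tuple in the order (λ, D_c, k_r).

L: e_1·(-2) + e_2·(2) + e_3·(0) = 0
T: e_1·(0) + e_2·(-1) + e_3·(-1) = 0
Solving this homogeneous linear system for the smallest-integer solution (first nonzero entry positive) gives (1, 1, -1).

(1, 1, -1)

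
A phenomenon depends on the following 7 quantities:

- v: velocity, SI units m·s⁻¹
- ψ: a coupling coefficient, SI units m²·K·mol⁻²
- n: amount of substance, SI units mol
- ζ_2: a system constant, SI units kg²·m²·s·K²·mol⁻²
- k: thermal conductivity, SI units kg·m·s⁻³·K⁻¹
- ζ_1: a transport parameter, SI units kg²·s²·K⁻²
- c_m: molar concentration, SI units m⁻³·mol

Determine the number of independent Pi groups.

There are 7 variables and 5 base dimensions (M, L, T, Θ, N).
The dimension matrix has rank 5.
Independent dimensionless groups: 7 − 5 = 2.

2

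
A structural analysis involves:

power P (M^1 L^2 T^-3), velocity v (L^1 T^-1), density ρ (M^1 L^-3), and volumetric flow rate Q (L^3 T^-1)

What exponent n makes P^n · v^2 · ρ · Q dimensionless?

-1

Balance the M exponent: (1)·n from P, plus 2·(0) + (1) + (0) = 1 from the rest, must sum to zero.
n + 1 = 0, so n = -1.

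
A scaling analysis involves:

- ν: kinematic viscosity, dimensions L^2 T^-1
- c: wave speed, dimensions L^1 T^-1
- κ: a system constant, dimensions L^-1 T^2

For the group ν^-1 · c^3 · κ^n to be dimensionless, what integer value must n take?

1

Balance the L exponent: (-1)·n from κ, plus −(2) + 3·(1) = 1 from the rest, must sum to zero.
−n + 1 = 0, so n = 1.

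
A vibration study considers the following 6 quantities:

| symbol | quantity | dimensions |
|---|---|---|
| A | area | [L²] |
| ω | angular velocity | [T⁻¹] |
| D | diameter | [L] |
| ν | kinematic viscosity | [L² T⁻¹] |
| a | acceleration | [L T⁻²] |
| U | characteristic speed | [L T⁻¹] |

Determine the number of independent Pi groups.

There are 6 variables and 2 base dimensions (L, T).
The dimension matrix has rank 2.
Independent dimensionless groups: 6 − 2 = 4.

4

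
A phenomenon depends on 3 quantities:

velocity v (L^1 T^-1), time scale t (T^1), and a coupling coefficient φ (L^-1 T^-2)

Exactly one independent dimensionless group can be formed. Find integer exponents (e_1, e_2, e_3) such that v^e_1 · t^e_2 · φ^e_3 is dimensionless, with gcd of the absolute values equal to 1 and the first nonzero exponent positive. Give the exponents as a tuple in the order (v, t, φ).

L: e_1·(1) + e_2·(0) + e_3·(-1) = 0
T: e_1·(-1) + e_2·(1) + e_3·(-2) = 0
Solving this homogeneous linear system for the smallest-integer solution (first nonzero entry positive) gives (1, 3, 1).

(1, 3, 1)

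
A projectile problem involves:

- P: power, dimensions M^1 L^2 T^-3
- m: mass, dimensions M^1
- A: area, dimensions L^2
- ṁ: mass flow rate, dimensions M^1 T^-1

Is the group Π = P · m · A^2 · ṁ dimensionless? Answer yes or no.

no

Sum the exponent of each base dimension across the product:
  M: [P]_M + [m]_M + 2·[A]_M + [ṁ]_M = (1) + (1) + 2·(0) + (1) = 3
  L: [P]_L + [m]_L + 2·[A]_L + [ṁ]_L = (2) + (0) + 2·(2) + (0) = 6
  T: [P]_T + [m]_T + 2·[A]_T + [ṁ]_T = (-3) + (0) + 2·(0) + (-1) = -4
Net dimensions [M³ L⁶ T⁻⁴] ≠ [1] — not dimensionless.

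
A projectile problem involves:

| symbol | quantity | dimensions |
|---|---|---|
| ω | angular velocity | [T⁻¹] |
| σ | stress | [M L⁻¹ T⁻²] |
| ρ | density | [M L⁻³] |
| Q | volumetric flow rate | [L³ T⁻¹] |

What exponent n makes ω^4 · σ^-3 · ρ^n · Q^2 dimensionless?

Balance the M exponent: (1)·n from ρ, plus 4·(0) − 3·(1) + 2·(0) = -3 from the rest, must sum to zero.
n − 3 = 0, so n = 3.

3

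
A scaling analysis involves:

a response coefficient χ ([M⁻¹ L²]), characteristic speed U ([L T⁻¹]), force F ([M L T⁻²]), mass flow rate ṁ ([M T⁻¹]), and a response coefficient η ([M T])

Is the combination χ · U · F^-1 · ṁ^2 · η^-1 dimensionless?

Sum the exponent of each base dimension across the product:
  M: [χ]_M + [U]_M − [F]_M + 2·[ṁ]_M − [η]_M = (-1) + (0) − (1) + 2·(1) − (1) = -1
  L: [χ]_L + [U]_L − [F]_L + 2·[ṁ]_L − [η]_L = (2) + (1) − (1) + 2·(0) − (0) = 2
  T: [χ]_T + [U]_T − [F]_T + 2·[ṁ]_T − [η]_T = (0) + (-1) − (-2) + 2·(-1) − (1) = -2
Net dimensions [M⁻¹ L² T⁻²] ≠ [1] — not dimensionless.

no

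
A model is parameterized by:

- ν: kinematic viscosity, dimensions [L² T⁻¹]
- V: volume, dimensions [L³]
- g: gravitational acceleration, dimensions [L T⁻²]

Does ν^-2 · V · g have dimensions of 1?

yes

Sum the exponent of each base dimension across the product:
  M: −2·[ν]_M + [V]_M + [g]_M = −2·(0) + (0) + (0) = 0
  L: −2·[ν]_L + [V]_L + [g]_L = −2·(2) + (3) + (1) = 0
  T: −2·[ν]_T + [V]_T + [g]_T = −2·(-1) + (0) + (-2) = 0
  Θ: −2·[ν]_Θ + [V]_Θ + [g]_Θ = −2·(0) + (0) + (0) = 0
  N: −2·[ν]_N + [V]_N + [g]_N = −2·(0) + (0) + (0) = 0
All base exponents vanish — dimensionless.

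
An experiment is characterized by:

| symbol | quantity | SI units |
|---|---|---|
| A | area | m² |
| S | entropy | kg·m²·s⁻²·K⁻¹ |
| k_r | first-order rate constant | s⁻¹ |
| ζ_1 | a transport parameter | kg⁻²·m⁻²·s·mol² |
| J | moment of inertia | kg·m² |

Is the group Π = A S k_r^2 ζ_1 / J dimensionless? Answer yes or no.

Sum the exponent of each base dimension across the product:
  M: [A]_M + [S]_M + 2·[k_r]_M + [ζ_1]_M − [J]_M = (0) + (1) + 2·(0) + (-2) − (1) = -2
  L: [A]_L + [S]_L + 2·[k_r]_L + [ζ_1]_L − [J]_L = (2) + (2) + 2·(0) + (-2) − (2) = 0
  T: [A]_T + [S]_T + 2·[k_r]_T + [ζ_1]_T − [J]_T = (0) + (-2) + 2·(-1) + (1) − (0) = -3
  Θ: [A]_Θ + [S]_Θ + 2·[k_r]_Θ + [ζ_1]_Θ − [J]_Θ = (0) + (-1) + 2·(0) + (0) − (0) = -1
  N: [A]_N + [S]_N + 2·[k_r]_N + [ζ_1]_N − [J]_N = (0) + (0) + 2·(0) + (2) − (0) = 2
Net dimensions [M⁻² T⁻³ Θ⁻¹ N²] ≠ [1] — not dimensionless.

no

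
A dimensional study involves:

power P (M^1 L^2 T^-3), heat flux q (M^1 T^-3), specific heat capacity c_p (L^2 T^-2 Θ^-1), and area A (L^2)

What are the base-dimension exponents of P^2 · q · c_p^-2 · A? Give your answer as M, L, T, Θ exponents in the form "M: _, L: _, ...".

M: 3, L: 2, T: -5, Θ: 2

Collect each base-dimension exponent across the product:
  M: 2·(1) + (1) − 2·(0) + (0) = 3
  L: 2·(2) + (0) − 2·(2) + (2) = 2
  T: 2·(-3) + (-3) − 2·(-2) + (0) = -5
  Θ: 2·(0) + (0) − 2·(-1) + (0) = 2
So the dimensions are [M³ L² T⁻⁵ Θ²].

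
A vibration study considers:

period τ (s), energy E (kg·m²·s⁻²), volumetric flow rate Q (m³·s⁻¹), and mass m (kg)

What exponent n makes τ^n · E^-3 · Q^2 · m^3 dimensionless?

-4

Balance the T exponent: (1)·n from τ, plus −3·(-2) + 2·(-1) + 3·(0) = 4 from the rest, must sum to zero.
n + 4 = 0, so n = -4.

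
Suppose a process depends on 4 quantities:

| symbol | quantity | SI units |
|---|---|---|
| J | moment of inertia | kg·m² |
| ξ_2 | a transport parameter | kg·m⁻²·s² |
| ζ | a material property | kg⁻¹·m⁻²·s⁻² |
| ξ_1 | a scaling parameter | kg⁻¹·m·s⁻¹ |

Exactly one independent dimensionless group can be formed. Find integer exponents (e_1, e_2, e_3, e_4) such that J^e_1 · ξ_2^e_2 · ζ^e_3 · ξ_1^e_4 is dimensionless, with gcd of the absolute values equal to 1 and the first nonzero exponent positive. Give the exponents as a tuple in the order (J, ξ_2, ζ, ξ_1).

M: e_1·(1) + e_2·(1) + e_3·(-1) + e_4·(-1) = 0
L: e_1·(2) + e_2·(-2) + e_3·(-2) + e_4·(1) = 0
T: e_1·(0) + e_2·(2) + e_3·(-2) + e_4·(-1) = 0
Solving this homogeneous linear system for the smallest-integer solution (first nonzero entry positive) gives (2, 3, 1, 4).

(2, 3, 1, 4)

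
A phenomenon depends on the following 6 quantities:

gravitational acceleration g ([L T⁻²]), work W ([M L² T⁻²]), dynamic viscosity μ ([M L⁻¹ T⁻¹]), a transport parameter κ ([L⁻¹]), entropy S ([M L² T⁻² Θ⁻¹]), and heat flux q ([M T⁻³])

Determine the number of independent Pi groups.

2

There are 6 variables and 4 base dimensions (M, L, T, Θ).
The dimension matrix has rank 4.
Independent dimensionless groups: 6 − 4 = 2.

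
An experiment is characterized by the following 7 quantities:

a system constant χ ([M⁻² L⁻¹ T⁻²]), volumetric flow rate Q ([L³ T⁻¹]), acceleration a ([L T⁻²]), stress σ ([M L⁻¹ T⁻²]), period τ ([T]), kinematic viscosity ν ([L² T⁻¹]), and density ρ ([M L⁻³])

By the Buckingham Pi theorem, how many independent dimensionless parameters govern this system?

There are 7 variables and 3 base dimensions (M, L, T).
The dimension matrix has rank 3.
Independent dimensionless groups: 7 − 3 = 4.

4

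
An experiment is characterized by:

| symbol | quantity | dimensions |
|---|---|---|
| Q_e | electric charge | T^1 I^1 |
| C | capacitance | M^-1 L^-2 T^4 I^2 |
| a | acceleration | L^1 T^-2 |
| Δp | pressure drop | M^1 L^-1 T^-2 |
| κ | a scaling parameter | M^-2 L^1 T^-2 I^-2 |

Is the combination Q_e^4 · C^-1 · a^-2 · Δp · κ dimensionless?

yes

Sum the exponent of each base dimension across the product:
  M: 4·[Q_e]_M − [C]_M − 2·[a]_M + [Δp]_M + [κ]_M = 4·(0) − (-1) − 2·(0) + (1) + (-2) = 0
  L: 4·[Q_e]_L − [C]_L − 2·[a]_L + [Δp]_L + [κ]_L = 4·(0) − (-2) − 2·(1) + (-1) + (1) = 0
  T: 4·[Q_e]_T − [C]_T − 2·[a]_T + [Δp]_T + [κ]_T = 4·(1) − (4) − 2·(-2) + (-2) + (-2) = 0
  I: 4·[Q_e]_I − [C]_I − 2·[a]_I + [Δp]_I + [κ]_I = 4·(1) − (2) − 2·(0) + (0) + (-2) = 0
All base exponents vanish — dimensionless.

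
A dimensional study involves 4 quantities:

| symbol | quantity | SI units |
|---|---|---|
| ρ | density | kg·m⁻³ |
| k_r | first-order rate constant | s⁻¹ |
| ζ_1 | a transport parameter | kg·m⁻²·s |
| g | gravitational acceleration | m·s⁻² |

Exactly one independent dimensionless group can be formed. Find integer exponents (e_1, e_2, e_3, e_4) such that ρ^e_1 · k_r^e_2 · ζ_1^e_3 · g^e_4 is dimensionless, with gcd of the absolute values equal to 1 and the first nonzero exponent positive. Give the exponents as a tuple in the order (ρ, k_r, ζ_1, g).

(1, -3, -1, 1)

M: e_1·(1) + e_2·(0) + e_3·(1) + e_4·(0) = 0
L: e_1·(-3) + e_2·(0) + e_3·(-2) + e_4·(1) = 0
T: e_1·(0) + e_2·(-1) + e_3·(1) + e_4·(-2) = 0
Solving this homogeneous linear system for the smallest-integer solution (first nonzero entry positive) gives (1, -3, -1, 1).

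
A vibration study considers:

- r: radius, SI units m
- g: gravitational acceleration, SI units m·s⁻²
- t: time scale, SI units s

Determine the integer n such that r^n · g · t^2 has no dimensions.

Balance the L exponent: (1)·n from r, plus (1) + 2·(0) = 1 from the rest, must sum to zero.
n + 1 = 0, so n = -1.

-1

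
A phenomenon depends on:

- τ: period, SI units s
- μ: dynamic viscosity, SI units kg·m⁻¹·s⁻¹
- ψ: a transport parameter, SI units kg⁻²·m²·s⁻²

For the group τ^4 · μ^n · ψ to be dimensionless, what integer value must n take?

2

Balance the M exponent: (1)·n from μ, plus 4·(0) + (-2) = -2 from the rest, must sum to zero.
n − 2 = 0, so n = 2.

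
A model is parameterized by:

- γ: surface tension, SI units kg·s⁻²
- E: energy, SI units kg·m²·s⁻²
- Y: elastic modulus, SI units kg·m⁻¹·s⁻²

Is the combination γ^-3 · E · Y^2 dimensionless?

Sum the exponent of each base dimension across the product:
  M: −3·[γ]_M + [E]_M + 2·[Y]_M = −3·(1) + (1) + 2·(1) = 0
  L: −3·[γ]_L + [E]_L + 2·[Y]_L = −3·(0) + (2) + 2·(-1) = 0
  T: −3·[γ]_T + [E]_T + 2·[Y]_T = −3·(-2) + (-2) + 2·(-2) = 0
All base exponents vanish — dimensionless.

yes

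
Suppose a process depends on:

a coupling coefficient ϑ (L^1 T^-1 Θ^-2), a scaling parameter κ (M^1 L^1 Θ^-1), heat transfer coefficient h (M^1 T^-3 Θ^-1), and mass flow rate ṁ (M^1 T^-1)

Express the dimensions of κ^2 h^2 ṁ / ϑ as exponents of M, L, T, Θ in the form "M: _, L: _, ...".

M: 5, L: 1, T: -6, Θ: -2

Collect each base-dimension exponent across the product:
  M: −(0) + 2·(1) + 2·(1) + (1) = 5
  L: −(1) + 2·(1) + 2·(0) + (0) = 1
  T: −(-1) + 2·(0) + 2·(-3) + (-1) = -6
  Θ: −(-2) + 2·(-1) + 2·(-1) + (0) = -2
So the dimensions are [M⁵ L T⁻⁶ Θ⁻²].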